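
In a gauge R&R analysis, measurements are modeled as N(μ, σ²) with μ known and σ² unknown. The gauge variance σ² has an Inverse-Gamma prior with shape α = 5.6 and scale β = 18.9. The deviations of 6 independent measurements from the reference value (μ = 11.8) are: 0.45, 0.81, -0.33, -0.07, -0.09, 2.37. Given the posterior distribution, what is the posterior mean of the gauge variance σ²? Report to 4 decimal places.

With known mean μ and an Inverse-Gamma(α, β) prior on σ², the Normal likelihood is conjugate: posterior is Inv-Gamma(α + n/2, β + Σ(xᵢ−μ)²/2).
Σ(xᵢ−μ)² = (0.45)² + (0.81)² + (-0.33)² + (-0.07)² + (-0.09)² + (2.37)² = 6.5974.
Posterior: Inv-Gamma(5.6 + 6/2, 18.9 + 6.5974/2) = Inv-Gamma(8.60, 22.19870).
E[σ²|data] = β/(α−1) = 22.19870/7.60 = 2.9209.

2.9209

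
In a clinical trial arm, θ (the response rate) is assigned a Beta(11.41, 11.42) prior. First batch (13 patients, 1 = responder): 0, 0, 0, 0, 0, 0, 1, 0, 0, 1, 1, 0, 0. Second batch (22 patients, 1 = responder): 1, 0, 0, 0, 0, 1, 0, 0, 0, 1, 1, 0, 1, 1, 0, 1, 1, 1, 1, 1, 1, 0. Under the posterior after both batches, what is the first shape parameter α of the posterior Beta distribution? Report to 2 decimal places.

The Beta prior is conjugate to a Binomial/Bernoulli likelihood; the update adds successes to α and failures to β.
After batch 1: Beta(11.41+3, 11.42+10) = Beta(14.41, 21.42).
After batch 2: Beta(14.41+12, 21.42+10) = Beta(26.41, 31.42).
Posterior α = 26.41.

26.41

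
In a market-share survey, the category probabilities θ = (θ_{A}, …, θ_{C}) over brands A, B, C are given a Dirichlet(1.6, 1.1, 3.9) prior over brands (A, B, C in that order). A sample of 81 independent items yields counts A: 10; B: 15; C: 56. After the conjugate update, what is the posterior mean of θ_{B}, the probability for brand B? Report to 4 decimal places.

0.1838

The Dirichlet prior is conjugate to the Multinomial likelihood: each posterior αⱼ = prior αⱼ + observed count nⱼ.
Posterior concentration: (11.6, 16.1, 59.9), total = 87.6.
E[θ_{B}|data] = α_{B}/Σα = 16.1/87.6 = 0.1838.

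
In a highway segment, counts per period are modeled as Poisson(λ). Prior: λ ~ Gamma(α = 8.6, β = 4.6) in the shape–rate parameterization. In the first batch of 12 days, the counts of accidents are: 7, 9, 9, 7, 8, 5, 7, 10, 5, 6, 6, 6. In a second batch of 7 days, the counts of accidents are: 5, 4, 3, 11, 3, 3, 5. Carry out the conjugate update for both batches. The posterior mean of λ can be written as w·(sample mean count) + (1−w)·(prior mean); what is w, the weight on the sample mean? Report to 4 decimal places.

With a Gamma(shape α, rate β) prior, the Poisson likelihood is conjugate: the posterior is Gamma(α + ΣXᵢ, β + n).
Total number of days: n = 12 + 7 = 19.
Posterior mean = (α₀+S)/(β₀+n) = [n/(β₀+n)]·(S/n) + [β₀/(β₀+n)]·(α₀/β₀), so only n and β₀ enter the weight.
Weight on data w = n/(β₀+n) = 19/(4.6+19) = 19/23.6 = 0.8051.

0.8051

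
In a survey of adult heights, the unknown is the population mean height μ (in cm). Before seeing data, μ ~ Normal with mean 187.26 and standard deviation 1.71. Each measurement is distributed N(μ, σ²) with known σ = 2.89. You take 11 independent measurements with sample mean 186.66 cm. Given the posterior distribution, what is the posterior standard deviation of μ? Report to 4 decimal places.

0.7764

For Normal data with known variance σ², a Normal(μ₀, σ₀²) prior on μ is conjugate. Posterior precision = 1/σ₀² + n/σ²; posterior mean is the precision-weighted average of μ₀ and x̄.
σ₀² = 1.71² = 2.9241, σ² = 2.89² = 8.3521; σ² + n·σ₀² = 8.3521 + 11·2.9241 = 40.5172.
Posterior precision = 1/σ₀² + n/σ² = 1/2.9241 + 11/8.3521 = (σ² + n·σ₀²)/(σ₀²σ²) = 40.5172/(2.9241·8.3521); posterior variance σₙ² = σ₀²σ²/(σ² + n·σ₀²) = 2.9241·8.3521/40.5172 = 0.602766.
Posterior SD = √σₙ² = √(2.9241·8.3521/40.5172) = 0.7764.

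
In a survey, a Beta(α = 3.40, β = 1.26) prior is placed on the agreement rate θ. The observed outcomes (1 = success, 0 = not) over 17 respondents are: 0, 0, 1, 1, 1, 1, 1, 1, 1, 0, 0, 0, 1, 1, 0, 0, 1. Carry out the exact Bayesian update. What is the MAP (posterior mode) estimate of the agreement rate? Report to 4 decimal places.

The Beta prior is conjugate to a Binomial/Bernoulli likelihood; the update adds successes to α and failures to β.
Posterior: Beta(α+k, β+n−k) = Beta(3.40+10, 1.26+7) = Beta(13.40, 8.26).
Mode of Beta(a,b) for a,b>1 is (a−1)/(a+b−2) = 12.40/19.66 = 0.6307.

0.6307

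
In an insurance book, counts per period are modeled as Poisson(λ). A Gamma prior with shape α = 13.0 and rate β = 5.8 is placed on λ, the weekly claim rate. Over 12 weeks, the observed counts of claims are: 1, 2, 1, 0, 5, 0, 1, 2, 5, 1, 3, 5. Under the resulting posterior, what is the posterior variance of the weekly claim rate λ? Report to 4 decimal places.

0.1231

With a Gamma(shape α, rate β) prior, the Poisson likelihood is conjugate: the posterior is Gamma(α + ΣXᵢ, β + n).
Sum of counts S = 26 over n = 12 weeks.
Posterior: Gamma(α+S, β+n) = Gamma(13.0+26, 5.8+12) = Gamma(39.0, 17.8).
Var = α/β² = 39.0/17.8² = 0.1231.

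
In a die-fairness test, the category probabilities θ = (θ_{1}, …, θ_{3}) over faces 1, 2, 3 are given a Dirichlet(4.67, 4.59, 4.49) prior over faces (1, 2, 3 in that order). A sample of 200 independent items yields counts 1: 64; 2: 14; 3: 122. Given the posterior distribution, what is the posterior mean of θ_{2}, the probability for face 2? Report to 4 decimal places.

The Dirichlet prior is conjugate to the Multinomial likelihood: each posterior αⱼ = prior αⱼ + observed count nⱼ.
Posterior concentration: (68.67, 18.59, 126.49), total = 213.75.
E[θ_{2}|data] = α_{2}/Σα = 18.59/213.75 = 0.0870.

0.0870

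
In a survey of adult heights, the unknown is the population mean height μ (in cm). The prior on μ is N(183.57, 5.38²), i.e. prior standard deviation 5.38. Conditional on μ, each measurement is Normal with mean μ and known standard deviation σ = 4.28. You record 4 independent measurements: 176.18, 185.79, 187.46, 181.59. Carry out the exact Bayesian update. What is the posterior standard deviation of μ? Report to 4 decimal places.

1.9885

For Normal data with known variance σ², a Normal(μ₀, σ₀²) prior on μ is conjugate. Posterior precision = 1/σ₀² + n/σ²; posterior mean is the precision-weighted average of μ₀ and x̄.
σ₀² = 5.38² = 28.9444, σ² = 4.28² = 18.3184; σ² + n·σ₀² = 18.3184 + 4·28.9444 = 134.096.
Posterior precision = 1/σ₀² + n/σ² = 1/28.9444 + 4/18.3184 = (σ² + n·σ₀²)/(σ₀²σ²) = 134.096/(28.9444·18.3184); posterior variance σₙ² = σ₀²σ²/(σ² + n·σ₀²) = 28.9444·18.3184/134.096 = 3.953996.
Posterior SD = √σₙ² = √(28.9444·18.3184/134.096) = 1.9885.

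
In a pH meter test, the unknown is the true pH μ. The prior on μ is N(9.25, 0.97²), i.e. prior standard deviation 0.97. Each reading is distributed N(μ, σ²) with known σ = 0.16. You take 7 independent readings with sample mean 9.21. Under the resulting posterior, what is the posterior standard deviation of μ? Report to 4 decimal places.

For Normal data with known variance σ², a Normal(μ₀, σ₀²) prior on μ is conjugate. Posterior precision = 1/σ₀² + n/σ²; posterior mean is the precision-weighted average of μ₀ and x̄.
σ₀² = 0.97² = 0.9409, σ² = 0.16² = 0.0256; σ² + n·σ₀² = 0.0256 + 7·0.9409 = 6.6119.
Posterior precision = 1/σ₀² + n/σ² = 1/0.9409 + 7/0.0256 = (σ² + n·σ₀²)/(σ₀²σ²) = 6.6119/(0.9409·0.0256); posterior variance σₙ² = σ₀²σ²/(σ² + n·σ₀²) = 0.9409·0.0256/6.6119 = 0.003643.
Posterior SD = √σₙ² = √(0.9409·0.0256/6.6119) = 0.0604.

0.0604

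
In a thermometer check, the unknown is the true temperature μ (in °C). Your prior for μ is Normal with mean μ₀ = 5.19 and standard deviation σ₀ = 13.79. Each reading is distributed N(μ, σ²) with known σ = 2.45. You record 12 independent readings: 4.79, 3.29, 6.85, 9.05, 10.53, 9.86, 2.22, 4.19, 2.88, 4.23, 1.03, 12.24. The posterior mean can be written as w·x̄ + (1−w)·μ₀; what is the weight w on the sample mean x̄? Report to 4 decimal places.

For Normal data with known variance σ², a Normal(μ₀, σ₀²) prior on μ is conjugate. Posterior precision = 1/σ₀² + n/σ²; posterior mean is the precision-weighted average of μ₀ and x̄.
σ₀² = 13.79² = 190.1641, σ² = 2.45² = 6.0025. Prior precision 1/σ₀² = 1/190.1641; data precision n/σ² = 12/6.0025.
w = (n/σ²)/(1/σ₀² + n/σ²) = n·σ₀²/(σ² + n·σ₀²) = 12·190.1641/(6.0025 + 12·190.1641) = 2281.9692/2287.9717 = 0.9974.

0.9974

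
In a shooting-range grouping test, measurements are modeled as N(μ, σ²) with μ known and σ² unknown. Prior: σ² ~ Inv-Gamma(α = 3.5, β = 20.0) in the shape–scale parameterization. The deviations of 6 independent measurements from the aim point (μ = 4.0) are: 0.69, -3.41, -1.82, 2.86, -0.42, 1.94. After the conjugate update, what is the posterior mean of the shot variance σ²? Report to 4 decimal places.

6.1397

With known mean μ and an Inverse-Gamma(α, β) prior on σ², the Normal likelihood is conjugate: posterior is Inv-Gamma(α + n/2, β + Σ(xᵢ−μ)²/2).
Σ(xᵢ−μ)² = (0.69)² + (-3.41)² + (-1.82)² + (2.86)² + (-0.42)² + (1.94)² = 27.5362.
Posterior: Inv-Gamma(3.5 + 6/2, 20.0 + 27.5362/2) = Inv-Gamma(6.50, 33.76810).
E[σ²|data] = β/(α−1) = 33.76810/5.50 = 6.1397.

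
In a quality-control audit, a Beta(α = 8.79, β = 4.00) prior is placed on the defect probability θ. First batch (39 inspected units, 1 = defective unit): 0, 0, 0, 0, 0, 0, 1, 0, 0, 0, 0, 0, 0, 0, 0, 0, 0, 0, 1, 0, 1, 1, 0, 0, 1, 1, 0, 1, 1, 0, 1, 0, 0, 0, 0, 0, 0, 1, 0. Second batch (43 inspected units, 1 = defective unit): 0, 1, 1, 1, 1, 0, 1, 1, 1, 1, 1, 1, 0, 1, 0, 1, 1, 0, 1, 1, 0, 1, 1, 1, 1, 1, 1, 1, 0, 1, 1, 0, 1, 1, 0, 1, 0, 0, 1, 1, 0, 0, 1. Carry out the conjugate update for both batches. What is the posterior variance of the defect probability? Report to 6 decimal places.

The Beta prior is conjugate to a Binomial/Bernoulli likelihood; the update adds successes to α and failures to β.
After batch 1: Beta(8.79+10, 4.00+29) = Beta(18.79, 33.00).
After batch 2: Beta(18.79+30, 33.00+13) = Beta(48.79, 46.00).
Var = αβ/((α+β)²(α+β+1)) = 48.79·46.00/(94.79²·95.79) = 0.002608.

0.002608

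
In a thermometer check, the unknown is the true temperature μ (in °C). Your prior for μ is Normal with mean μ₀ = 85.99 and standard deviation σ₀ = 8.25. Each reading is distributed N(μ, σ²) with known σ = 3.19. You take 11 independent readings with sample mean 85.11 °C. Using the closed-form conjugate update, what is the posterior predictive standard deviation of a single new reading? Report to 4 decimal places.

3.3300

For Normal data with known variance σ², a Normal(μ₀, σ₀²) prior on μ is conjugate. Posterior precision = 1/σ₀² + n/σ²; posterior mean is the precision-weighted average of μ₀ and x̄.
σ₀² = 8.25² = 68.0625, σ² = 3.19² = 10.1761; σ² + n·σ₀² = 10.1761 + 11·68.0625 = 758.8636.
Posterior precision = 1/σ₀² + n/σ² = 1/68.0625 + 11/10.1761 = (σ² + n·σ₀²)/(σ₀²σ²) = 758.8636/(68.0625·10.1761); posterior variance σₙ² = σ₀²σ²/(σ² + n·σ₀²) = 68.0625·10.1761/758.8636 = 0.912695.
Predictive variance for one new observation = σₙ² + σ² = 68.0625·10.1761/758.8636 + 10.1761 = σ²·(σ₀² + 758.8636)/758.8636 = 10.1761·826.9261/758.8636 = 11.088795; SD = √(10.1761·826.9261/758.8636) = 3.3300.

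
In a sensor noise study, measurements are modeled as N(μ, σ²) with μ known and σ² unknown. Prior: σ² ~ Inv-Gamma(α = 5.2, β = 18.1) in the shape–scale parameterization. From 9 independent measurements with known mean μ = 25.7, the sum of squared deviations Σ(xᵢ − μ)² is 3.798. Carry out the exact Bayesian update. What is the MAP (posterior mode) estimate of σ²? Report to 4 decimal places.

1.8691

With known mean μ and an Inverse-Gamma(α, β) prior on σ², the Normal likelihood is conjugate: posterior is Inv-Gamma(α + n/2, β + Σ(xᵢ−μ)²/2).
Posterior: Inv-Gamma(5.2 + 9/2, 18.1 + 3.798/2) = Inv-Gamma(9.70, 19.9990).
Mode = β/(α+1) = 19.9990/10.70 = 1.8691.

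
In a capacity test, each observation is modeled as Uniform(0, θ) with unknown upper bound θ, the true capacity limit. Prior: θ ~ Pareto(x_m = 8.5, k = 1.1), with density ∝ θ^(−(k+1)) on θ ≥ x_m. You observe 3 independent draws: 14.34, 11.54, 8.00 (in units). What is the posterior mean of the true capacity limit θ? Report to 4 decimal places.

A Pareto(scale x_m, shape k) prior on the upper bound θ of Uniform(0, θ) is conjugate: posterior is Pareto(max(x_m, max xᵢ), k + n).
Sample maximum = 14.34; prior scale x_m = 8.5 → posterior scale = max = 14.34.
Posterior shape = 1.1 + 3 = 4.1.
E[θ|data] = k·x_m/(k−1) = 4.1·14.34/3.1 = 18.9658.

18.9658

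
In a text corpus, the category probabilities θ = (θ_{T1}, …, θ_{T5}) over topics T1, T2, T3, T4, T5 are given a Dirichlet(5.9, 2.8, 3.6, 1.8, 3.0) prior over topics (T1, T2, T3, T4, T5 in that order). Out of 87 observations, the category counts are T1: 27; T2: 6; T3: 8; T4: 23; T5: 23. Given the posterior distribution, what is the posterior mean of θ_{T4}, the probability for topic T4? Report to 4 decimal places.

0.2382

The Dirichlet prior is conjugate to the Multinomial likelihood: each posterior αⱼ = prior αⱼ + observed count nⱼ.
Posterior concentration: (32.9, 8.8, 11.6, 24.8, 26.0), total = 104.1.
E[θ_{T4}|data] = α_{T4}/Σα = 24.8/104.1 = 0.2382.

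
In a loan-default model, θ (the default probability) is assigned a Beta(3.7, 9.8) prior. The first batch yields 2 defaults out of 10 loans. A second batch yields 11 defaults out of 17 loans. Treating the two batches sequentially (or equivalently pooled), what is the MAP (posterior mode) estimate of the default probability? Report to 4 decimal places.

The Beta prior is conjugate to a Binomial/Bernoulli likelihood; the update adds successes to α and failures to β.
After batch 1: Beta(3.7+2, 9.8+8) = Beta(5.7, 17.8).
After batch 2: Beta(5.7+11, 17.8+6) = Beta(16.7, 23.8).
Mode of Beta(a,b) for a,b>1 is (a−1)/(a+b−2) = 15.7/38.5 = 0.4078.

0.4078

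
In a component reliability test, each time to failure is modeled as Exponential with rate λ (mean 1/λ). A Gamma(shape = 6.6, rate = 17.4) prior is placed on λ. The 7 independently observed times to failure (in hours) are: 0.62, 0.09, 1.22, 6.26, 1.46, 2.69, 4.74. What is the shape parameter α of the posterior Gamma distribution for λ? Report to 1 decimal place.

With a Gamma(shape α, rate β) prior on the exponential rate λ, the posterior after n observations with total T = Σxᵢ is Gamma(α+n, β+T).
Sum of observations T = 17.08 hours; n = 7.
Posterior: Gamma(6.6+7, 17.4+17.08) = Gamma(13.6, 34.48).
Posterior α = 13.6.

13.6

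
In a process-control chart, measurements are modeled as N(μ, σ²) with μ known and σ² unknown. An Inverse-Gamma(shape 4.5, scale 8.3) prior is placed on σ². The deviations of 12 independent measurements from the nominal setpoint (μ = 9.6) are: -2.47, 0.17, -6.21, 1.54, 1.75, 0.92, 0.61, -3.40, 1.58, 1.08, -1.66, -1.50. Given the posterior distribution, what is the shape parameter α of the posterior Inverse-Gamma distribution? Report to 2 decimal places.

With known mean μ and an Inverse-Gamma(α, β) prior on σ², the Normal likelihood is conjugate: posterior is Inv-Gamma(α + n/2, β + Σ(xᵢ−μ)²/2).
Σ(xᵢ−μ)² = (-2.47)² + (0.17)² + (-6.21)² + (1.54)² + (1.75)² + (0.92)² + (0.61)² + (-3.40)² + (1.58)² + (1.08)² + (-1.66)² + (-1.50)² = 71.5749.
Posterior: Inv-Gamma(4.5 + 12/2, 8.3 + 71.5749/2) = Inv-Gamma(10.50, 44.08745).
Posterior α = 10.50.

10.50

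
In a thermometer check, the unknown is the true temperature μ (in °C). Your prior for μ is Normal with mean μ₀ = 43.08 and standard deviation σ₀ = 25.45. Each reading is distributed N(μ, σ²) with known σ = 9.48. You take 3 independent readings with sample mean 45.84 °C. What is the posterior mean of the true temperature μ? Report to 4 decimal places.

For Normal data with known variance σ², a Normal(μ₀, σ₀²) prior on μ is conjugate. Posterior precision = 1/σ₀² + n/σ²; posterior mean is the precision-weighted average of μ₀ and x̄.
n·x̄ = 3·45.84 = 137.52.
σ₀² = 25.45² = 647.7025, σ² = 9.48² = 89.8704; σ² + n·σ₀² = 89.8704 + 3·647.7025 = 2032.9779.
Posterior mean = (μ₀/σ₀² + n·x̄/σ²)/(1/σ₀² + n/σ²) = (σ²·μ₀ + σ₀²·n·x̄)/(σ² + n·σ₀²) = (89.8704·43.08 + 647.7025·137.52)/2032.9779 = 92943.664632/2032.9779 = 45.7180.

45.7180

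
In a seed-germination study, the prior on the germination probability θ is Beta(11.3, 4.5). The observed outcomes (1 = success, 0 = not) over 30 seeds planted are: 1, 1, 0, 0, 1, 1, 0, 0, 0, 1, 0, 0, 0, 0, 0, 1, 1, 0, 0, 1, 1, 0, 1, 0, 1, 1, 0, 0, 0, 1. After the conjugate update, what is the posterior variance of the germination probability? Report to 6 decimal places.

The Beta prior is conjugate to a Binomial/Bernoulli likelihood; the update adds successes to α and failures to β.
Posterior: Beta(α+k, β+n−k) = Beta(11.3+13, 4.5+17) = Beta(24.3, 21.5).
Var = αβ/((α+β)²(α+β+1)) = 24.3·21.5/(45.8²·46.8) = 0.005322.

0.005322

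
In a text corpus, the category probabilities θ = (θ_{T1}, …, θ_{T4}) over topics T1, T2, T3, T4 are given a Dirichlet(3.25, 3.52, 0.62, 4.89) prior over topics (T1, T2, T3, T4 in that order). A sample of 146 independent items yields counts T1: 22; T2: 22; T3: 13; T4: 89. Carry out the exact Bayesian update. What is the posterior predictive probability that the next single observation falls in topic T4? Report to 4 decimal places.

The Dirichlet prior is conjugate to the Multinomial likelihood: each posterior αⱼ = prior αⱼ + observed count nⱼ.
Posterior concentration: (25.25, 25.52, 13.62, 93.89), total = 158.28.
P(next = T4 | data) = α_{T4}/Σα = 0.5932.

0.5932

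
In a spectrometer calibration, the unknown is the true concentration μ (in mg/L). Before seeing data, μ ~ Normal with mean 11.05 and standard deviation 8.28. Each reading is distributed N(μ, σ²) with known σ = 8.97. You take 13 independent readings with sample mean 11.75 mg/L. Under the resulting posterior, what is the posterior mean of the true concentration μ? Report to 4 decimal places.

For Normal data with known variance σ², a Normal(μ₀, σ₀²) prior on μ is conjugate. Posterior precision = 1/σ₀² + n/σ²; posterior mean is the precision-weighted average of μ₀ and x̄.
n·x̄ = 13·11.75 = 152.75.
σ₀² = 8.28² = 68.5584, σ² = 8.97² = 80.4609; σ² + n·σ₀² = 80.4609 + 13·68.5584 = 971.7201.
Posterior mean = (μ₀/σ₀² + n·x̄/σ²)/(1/σ₀² + n/σ²) = (σ²·μ₀ + σ₀²·n·x̄)/(σ² + n·σ₀²) = (80.4609·11.05 + 68.5584·152.75)/971.7201 = 11361.388545/971.7201 = 11.6920.

11.6920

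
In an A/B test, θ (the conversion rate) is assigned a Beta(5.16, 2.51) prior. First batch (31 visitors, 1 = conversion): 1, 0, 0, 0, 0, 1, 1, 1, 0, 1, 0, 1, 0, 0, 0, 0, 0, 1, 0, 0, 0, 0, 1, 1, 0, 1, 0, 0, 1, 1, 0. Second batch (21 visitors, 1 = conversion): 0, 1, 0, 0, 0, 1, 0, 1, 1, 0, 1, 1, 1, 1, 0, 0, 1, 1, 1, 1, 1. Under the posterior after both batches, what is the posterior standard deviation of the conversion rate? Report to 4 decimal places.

The Beta prior is conjugate to a Binomial/Bernoulli likelihood; the update adds successes to α and failures to β.
After batch 1: Beta(5.16+12, 2.51+19) = Beta(17.16, 21.51).
After batch 2: Beta(17.16+13, 21.51+8) = Beta(30.16, 29.51).
Var = αβ/((α+β)²(α+β+1)) = 30.16·29.51/(59.67²·60.67) = 0.00412016; SD = √0.00412016 = 0.0642.

0.0642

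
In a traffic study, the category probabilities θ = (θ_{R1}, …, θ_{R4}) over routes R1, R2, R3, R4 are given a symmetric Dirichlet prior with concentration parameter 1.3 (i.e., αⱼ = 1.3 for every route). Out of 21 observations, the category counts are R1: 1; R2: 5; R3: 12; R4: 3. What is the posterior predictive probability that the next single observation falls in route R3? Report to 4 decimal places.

0.5076

The Dirichlet prior is conjugate to the Multinomial likelihood: each posterior αⱼ = prior αⱼ + observed count nⱼ.
Posterior concentration: (2.3, 6.3, 13.3, 4.3), total = 26.2.
P(next = R3 | data) = α_{R3}/Σα = 0.5076.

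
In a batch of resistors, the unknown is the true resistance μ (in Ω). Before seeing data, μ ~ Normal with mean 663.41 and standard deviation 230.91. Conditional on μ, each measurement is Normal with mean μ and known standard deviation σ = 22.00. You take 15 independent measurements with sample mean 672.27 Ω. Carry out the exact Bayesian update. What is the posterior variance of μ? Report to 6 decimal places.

32.247152

For Normal data with known variance σ², a Normal(μ₀, σ₀²) prior on μ is conjugate. Posterior precision = 1/σ₀² + n/σ²; posterior mean is the precision-weighted average of μ₀ and x̄.
σ₀² = 230.91² = 53319.4281, σ² = 22.00² = 484; σ² + n·σ₀² = 484 + 15·53319.4281 = 800275.4215.
Posterior precision = 1/σ₀² + n/σ² = 1/53319.4281 + 15/484 = (σ² + n·σ₀²)/(σ₀²σ²) = 800275.4215/(53319.4281·484); posterior variance σₙ² = σ₀²σ²/(σ² + n·σ₀²) = 53319.4281·484/800275.4215 = 32.247152.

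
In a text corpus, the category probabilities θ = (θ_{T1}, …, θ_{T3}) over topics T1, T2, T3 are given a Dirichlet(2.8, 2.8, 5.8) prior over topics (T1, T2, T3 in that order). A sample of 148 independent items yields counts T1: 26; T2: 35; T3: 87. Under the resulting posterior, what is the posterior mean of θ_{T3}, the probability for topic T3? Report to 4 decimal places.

0.5822

The Dirichlet prior is conjugate to the Multinomial likelihood: each posterior αⱼ = prior αⱼ + observed count nⱼ.
Posterior concentration: (28.8, 37.8, 92.8), total = 159.4.
E[θ_{T3}|data] = α_{T3}/Σα = 92.8/159.4 = 0.5822.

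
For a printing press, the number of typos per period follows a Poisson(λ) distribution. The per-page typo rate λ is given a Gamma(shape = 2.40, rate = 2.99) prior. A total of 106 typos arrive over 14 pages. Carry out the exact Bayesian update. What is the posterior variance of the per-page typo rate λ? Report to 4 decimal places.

With a Gamma(shape α, rate β) prior, the Poisson likelihood is conjugate: the posterior is Gamma(α + ΣXᵢ, β + n).
Posterior: Gamma(α+S, β+n) = Gamma(2.40+106, 2.99+14) = Gamma(108.40, 16.99).
Var = α/β² = 108.40/16.99² = 0.3755.

0.3755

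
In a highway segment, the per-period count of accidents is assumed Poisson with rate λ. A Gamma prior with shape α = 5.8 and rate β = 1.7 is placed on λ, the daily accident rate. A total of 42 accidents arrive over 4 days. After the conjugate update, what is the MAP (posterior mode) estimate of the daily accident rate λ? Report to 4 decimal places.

8.2105

With a Gamma(shape α, rate β) prior, the Poisson likelihood is conjugate: the posterior is Gamma(α + ΣXᵢ, β + n).
Posterior: Gamma(α+S, β+n) = Gamma(5.8+42, 1.7+4) = Gamma(47.8, 5.7).
Mode of Gamma(α,β) for α≥1 is (α−1)/β = 46.8/5.7 = 8.2105.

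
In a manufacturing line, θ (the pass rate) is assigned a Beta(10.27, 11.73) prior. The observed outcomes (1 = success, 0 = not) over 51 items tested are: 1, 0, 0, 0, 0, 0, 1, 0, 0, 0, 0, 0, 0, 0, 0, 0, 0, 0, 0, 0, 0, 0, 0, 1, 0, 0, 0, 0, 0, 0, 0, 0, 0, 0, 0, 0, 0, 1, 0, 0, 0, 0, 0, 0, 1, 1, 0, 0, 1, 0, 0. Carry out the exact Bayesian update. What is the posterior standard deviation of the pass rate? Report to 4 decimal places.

0.0494

The Beta prior is conjugate to a Binomial/Bernoulli likelihood; the update adds successes to α and failures to β.
Posterior: Beta(α+k, β+n−k) = Beta(10.27+7, 11.73+44) = Beta(17.27, 55.73).
Var = αβ/((α+β)²(α+β+1)) = 17.27·55.73/(73.00²·74.00) = 0.00244064; SD = √0.00244064 = 0.0494.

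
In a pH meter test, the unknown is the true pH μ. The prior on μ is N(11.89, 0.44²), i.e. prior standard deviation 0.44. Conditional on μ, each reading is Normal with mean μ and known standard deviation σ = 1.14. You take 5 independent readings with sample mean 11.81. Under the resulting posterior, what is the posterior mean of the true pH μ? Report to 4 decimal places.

For Normal data with known variance σ², a Normal(μ₀, σ₀²) prior on μ is conjugate. Posterior precision = 1/σ₀² + n/σ²; posterior mean is the precision-weighted average of μ₀ and x̄.
n·x̄ = 5·11.81 = 59.05.
σ₀² = 0.44² = 0.1936, σ² = 1.14² = 1.2996; σ² + n·σ₀² = 1.2996 + 5·0.1936 = 2.2676.
Posterior mean = (μ₀/σ₀² + n·x̄/σ²)/(1/σ₀² + n/σ²) = (σ²·μ₀ + σ₀²·n·x̄)/(σ² + n·σ₀²) = (1.2996·11.89 + 0.1936·59.05)/2.2676 = 26.884324/2.2676 = 11.8558.

11.8558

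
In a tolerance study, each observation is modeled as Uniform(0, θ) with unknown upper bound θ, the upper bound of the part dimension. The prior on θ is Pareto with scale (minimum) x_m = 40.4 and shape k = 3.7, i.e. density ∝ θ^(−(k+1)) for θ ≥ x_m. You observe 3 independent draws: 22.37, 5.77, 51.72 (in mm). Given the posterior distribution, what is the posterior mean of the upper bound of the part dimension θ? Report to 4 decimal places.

A Pareto(scale x_m, shape k) prior on the upper bound θ of Uniform(0, θ) is conjugate: posterior is Pareto(max(x_m, max xᵢ), k + n).
Sample maximum = 51.72; prior scale x_m = 40.4 → posterior scale = max = 51.72.
Posterior shape = 3.7 + 3 = 6.7.
E[θ|data] = k·x_m/(k−1) = 6.7·51.72/5.7 = 60.7937.

60.7937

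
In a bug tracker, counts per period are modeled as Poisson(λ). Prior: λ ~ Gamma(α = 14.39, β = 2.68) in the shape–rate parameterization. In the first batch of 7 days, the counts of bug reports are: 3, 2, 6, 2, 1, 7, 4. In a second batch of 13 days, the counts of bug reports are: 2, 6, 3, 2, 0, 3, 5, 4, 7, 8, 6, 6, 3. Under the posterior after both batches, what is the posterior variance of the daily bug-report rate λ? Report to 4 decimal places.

With a Gamma(shape α, rate β) prior, the Poisson likelihood is conjugate: the posterior is Gamma(α + ΣXᵢ, β + n).
Batch 1: sum of counts S = 25 over n = 7 days.
After batch 1: Gamma(α+S, β+n) = Gamma(14.39+25, 2.68+7) = Gamma(39.39, 9.68).
Batch 2: sum of counts S = 55 over n = 13 days.
After batch 2: Gamma(α+S, β+n) = Gamma(39.39+55, 9.68+13) = Gamma(94.39, 22.68).
Var = α/β² = 94.39/22.68² = 0.1835.

0.1835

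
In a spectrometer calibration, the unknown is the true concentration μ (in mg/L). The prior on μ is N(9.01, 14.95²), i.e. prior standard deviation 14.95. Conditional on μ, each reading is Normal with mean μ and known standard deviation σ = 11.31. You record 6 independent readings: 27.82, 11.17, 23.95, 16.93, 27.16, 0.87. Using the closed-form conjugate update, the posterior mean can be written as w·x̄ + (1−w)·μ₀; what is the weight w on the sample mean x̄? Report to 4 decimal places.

0.9129

For Normal data with known variance σ², a Normal(μ₀, σ₀²) prior on μ is conjugate. Posterior precision = 1/σ₀² + n/σ²; posterior mean is the precision-weighted average of μ₀ and x̄.
σ₀² = 14.95² = 223.5025, σ² = 11.31² = 127.9161. Prior precision 1/σ₀² = 1/223.5025; data precision n/σ² = 6/127.9161.
w = (n/σ²)/(1/σ₀² + n/σ²) = n·σ₀²/(σ² + n·σ₀²) = 6·223.5025/(127.9161 + 6·223.5025) = 1341.015/1468.9311 = 0.9129.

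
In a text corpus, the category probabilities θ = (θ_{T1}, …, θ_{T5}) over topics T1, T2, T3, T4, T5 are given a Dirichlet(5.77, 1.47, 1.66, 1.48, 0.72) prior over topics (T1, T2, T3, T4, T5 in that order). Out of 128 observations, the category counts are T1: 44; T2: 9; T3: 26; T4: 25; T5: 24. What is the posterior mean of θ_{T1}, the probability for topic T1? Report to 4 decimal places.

The Dirichlet prior is conjugate to the Multinomial likelihood: each posterior αⱼ = prior αⱼ + observed count nⱼ.
Posterior concentration: (49.77, 10.47, 27.66, 26.48, 24.72), total = 139.10.
E[θ_{T1}|data] = α_{T1}/Σα = 49.77/139.10 = 0.3578.

0.3578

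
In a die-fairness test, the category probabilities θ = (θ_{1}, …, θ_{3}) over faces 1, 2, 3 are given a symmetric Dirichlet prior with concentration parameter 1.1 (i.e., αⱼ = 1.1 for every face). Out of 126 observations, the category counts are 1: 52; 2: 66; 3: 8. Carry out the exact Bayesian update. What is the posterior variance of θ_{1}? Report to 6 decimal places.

The Dirichlet prior is conjugate to the Multinomial likelihood: each posterior αⱼ = prior αⱼ + observed count nⱼ.
Posterior concentration: (53.1, 67.1, 9.1), total = 129.3.
Var[θ_j] = α_j(Σα−α_j)/((Σα)²(Σα+1)) = 53.1·76.2/(129.3²·130.3) = 0.001857.

0.001857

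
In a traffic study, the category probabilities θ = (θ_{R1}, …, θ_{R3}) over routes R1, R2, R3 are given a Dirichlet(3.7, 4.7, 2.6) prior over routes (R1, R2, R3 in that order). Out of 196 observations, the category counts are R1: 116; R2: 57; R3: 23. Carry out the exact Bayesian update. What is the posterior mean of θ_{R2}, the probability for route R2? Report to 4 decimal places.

The Dirichlet prior is conjugate to the Multinomial likelihood: each posterior αⱼ = prior αⱼ + observed count nⱼ.
Posterior concentration: (119.7, 61.7, 25.6), total = 207.0.
E[θ_{R2}|data] = α_{R2}/Σα = 61.7/207.0 = 0.2981.

0.2981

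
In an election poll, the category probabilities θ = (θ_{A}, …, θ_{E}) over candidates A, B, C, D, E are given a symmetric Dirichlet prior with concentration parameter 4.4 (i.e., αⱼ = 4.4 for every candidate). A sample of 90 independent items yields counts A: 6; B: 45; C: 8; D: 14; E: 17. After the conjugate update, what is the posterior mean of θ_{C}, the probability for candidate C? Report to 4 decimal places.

The Dirichlet prior is conjugate to the Multinomial likelihood: each posterior αⱼ = prior αⱼ + observed count nⱼ.
Posterior concentration: (10.4, 49.4, 12.4, 18.4, 21.4), total = 112.0.
E[θ_{C}|data] = α_{C}/Σα = 12.4/112.0 = 0.1107.

0.1107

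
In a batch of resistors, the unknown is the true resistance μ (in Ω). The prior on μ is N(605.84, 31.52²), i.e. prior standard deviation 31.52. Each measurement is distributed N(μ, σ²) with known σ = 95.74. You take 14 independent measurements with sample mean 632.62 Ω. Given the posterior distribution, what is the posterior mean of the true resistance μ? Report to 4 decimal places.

For Normal data with known variance σ², a Normal(μ₀, σ₀²) prior on μ is conjugate. Posterior precision = 1/σ₀² + n/σ²; posterior mean is the precision-weighted average of μ₀ and x̄.
n·x̄ = 14·632.62 = 8856.68.
σ₀² = 31.52² = 993.5104, σ² = 95.74² = 9166.1476; σ² + n·σ₀² = 9166.1476 + 14·993.5104 = 23075.2932.
Posterior mean = (μ₀/σ₀² + n·x̄/σ²)/(1/σ₀² + n/σ²) = (σ²·μ₀ + σ₀²·n·x̄)/(σ² + n·σ₀²) = (9166.1476·605.84 + 993.5104·8856.68)/23075.2932 = 14352422.551456/23075.2932 = 621.9822.

621.9822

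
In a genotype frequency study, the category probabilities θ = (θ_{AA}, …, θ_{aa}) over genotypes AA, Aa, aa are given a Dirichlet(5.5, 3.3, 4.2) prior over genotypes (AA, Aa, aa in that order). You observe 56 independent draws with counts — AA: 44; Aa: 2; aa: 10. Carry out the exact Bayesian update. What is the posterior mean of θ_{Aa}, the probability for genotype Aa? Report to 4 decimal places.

0.0768

The Dirichlet prior is conjugate to the Multinomial likelihood: each posterior αⱼ = prior αⱼ + observed count nⱼ.
Posterior concentration: (49.5, 5.3, 14.2), total = 69.0.
E[θ_{Aa}|data] = α_{Aa}/Σα = 5.3/69.0 = 0.0768.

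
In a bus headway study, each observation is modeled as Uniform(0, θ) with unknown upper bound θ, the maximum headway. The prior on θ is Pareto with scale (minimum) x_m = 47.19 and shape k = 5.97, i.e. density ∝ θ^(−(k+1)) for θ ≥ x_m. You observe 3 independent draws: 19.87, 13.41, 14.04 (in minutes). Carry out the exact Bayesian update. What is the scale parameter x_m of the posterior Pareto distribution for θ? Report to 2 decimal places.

47.19

A Pareto(scale x_m, shape k) prior on the upper bound θ of Uniform(0, θ) is conjugate: posterior is Pareto(max(x_m, max xᵢ), k + n).
Sample maximum = 19.87; prior scale x_m = 47.19 → posterior scale = max = 47.19.
Posterior shape = 5.97 + 3 = 8.97.
Posterior scale x_m = 47.19.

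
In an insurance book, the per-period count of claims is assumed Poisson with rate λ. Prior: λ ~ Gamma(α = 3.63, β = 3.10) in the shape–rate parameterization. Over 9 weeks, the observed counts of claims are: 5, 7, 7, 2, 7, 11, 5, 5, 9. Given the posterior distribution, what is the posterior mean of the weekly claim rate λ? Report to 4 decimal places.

5.0934

With a Gamma(shape α, rate β) prior, the Poisson likelihood is conjugate: the posterior is Gamma(α + ΣXᵢ, β + n).
Sum of counts S = 58 over n = 9 weeks.
Posterior: Gamma(α+S, β+n) = Gamma(3.63+58, 3.10+9) = Gamma(61.63, 12.10).
Posterior mean = α/β = 61.63/12.10 = 5.0934.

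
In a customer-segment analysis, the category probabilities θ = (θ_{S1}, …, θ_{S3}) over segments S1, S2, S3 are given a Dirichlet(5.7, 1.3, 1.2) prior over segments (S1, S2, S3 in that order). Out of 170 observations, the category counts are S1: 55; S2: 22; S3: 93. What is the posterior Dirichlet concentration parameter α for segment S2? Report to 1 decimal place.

23.3

The Dirichlet prior is conjugate to the Multinomial likelihood: each posterior αⱼ = prior αⱼ + observed count nⱼ.
Posterior concentration: (60.7, 23.3, 94.2), total = 178.2.
α_{S2} = 1.3 + 22 = 23.3.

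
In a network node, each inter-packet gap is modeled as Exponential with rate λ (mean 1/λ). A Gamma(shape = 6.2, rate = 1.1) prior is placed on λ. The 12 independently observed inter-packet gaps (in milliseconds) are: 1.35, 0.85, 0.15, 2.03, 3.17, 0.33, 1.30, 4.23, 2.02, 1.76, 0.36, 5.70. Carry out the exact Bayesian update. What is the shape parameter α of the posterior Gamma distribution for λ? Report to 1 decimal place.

18.2

With a Gamma(shape α, rate β) prior on the exponential rate λ, the posterior after n observations with total T = Σxᵢ is Gamma(α+n, β+T).
Sum of observations T = 23.25 milliseconds; n = 12.
Posterior: Gamma(6.2+12, 1.1+23.25) = Gamma(18.2, 24.35).
Posterior α = 18.2.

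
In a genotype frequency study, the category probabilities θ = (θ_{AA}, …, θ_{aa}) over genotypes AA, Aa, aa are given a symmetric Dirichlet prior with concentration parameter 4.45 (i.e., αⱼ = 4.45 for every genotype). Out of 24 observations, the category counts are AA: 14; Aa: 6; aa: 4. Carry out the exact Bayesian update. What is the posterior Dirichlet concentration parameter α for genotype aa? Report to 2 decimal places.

8.45

The Dirichlet prior is conjugate to the Multinomial likelihood: each posterior αⱼ = prior αⱼ + observed count nⱼ.
Posterior concentration: (18.45, 10.45, 8.45), total = 37.35.
α_{aa} = 4.45 + 4 = 8.45.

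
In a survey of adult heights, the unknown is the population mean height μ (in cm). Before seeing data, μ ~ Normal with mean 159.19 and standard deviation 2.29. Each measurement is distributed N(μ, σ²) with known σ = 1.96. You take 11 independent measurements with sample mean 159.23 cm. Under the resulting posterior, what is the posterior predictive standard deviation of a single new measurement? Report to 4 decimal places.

2.0418

For Normal data with known variance σ², a Normal(μ₀, σ₀²) prior on μ is conjugate. Posterior precision = 1/σ₀² + n/σ²; posterior mean is the precision-weighted average of μ₀ and x̄.
σ₀² = 2.29² = 5.2441, σ² = 1.96² = 3.8416; σ² + n·σ₀² = 3.8416 + 11·5.2441 = 61.5267.
Posterior precision = 1/σ₀² + n/σ² = 1/5.2441 + 11/3.8416 = (σ² + n·σ₀²)/(σ₀²σ²) = 61.5267/(5.2441·3.8416); posterior variance σₙ² = σ₀²σ²/(σ² + n·σ₀²) = 5.2441·3.8416/61.5267 = 0.327431.
Predictive variance for one new observation = σₙ² + σ² = 5.2441·3.8416/61.5267 + 3.8416 = σ²·(σ₀² + 61.5267)/61.5267 = 3.8416·66.7708/61.5267 = 4.169031; SD = √(3.8416·66.7708/61.5267) = 2.0418.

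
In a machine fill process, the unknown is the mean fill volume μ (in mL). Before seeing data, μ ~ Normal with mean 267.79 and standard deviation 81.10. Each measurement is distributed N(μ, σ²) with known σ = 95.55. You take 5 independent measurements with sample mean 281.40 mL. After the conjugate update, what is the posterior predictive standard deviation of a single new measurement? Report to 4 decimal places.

102.7570

For Normal data with known variance σ², a Normal(μ₀, σ₀²) prior on μ is conjugate. Posterior precision = 1/σ₀² + n/σ²; posterior mean is the precision-weighted average of μ₀ and x̄.
σ₀² = 81.10² = 6577.21, σ² = 95.55² = 9129.8025; σ² + n·σ₀² = 9129.8025 + 5·6577.21 = 42015.8525.
Posterior precision = 1/σ₀² + n/σ² = 1/6577.21 + 5/9129.8025 = (σ² + n·σ₀²)/(σ₀²σ²) = 42015.8525/(6577.21·9129.8025); posterior variance σₙ² = σ₀²σ²/(σ² + n·σ₀²) = 6577.21·9129.8025/42015.8525 = 1429.189811.
Predictive variance for one new observation = σₙ² + σ² = 6577.21·9129.8025/42015.8525 + 9129.8025 = σ²·(σ₀² + 42015.8525)/42015.8525 = 9129.8025·48593.0625/42015.8525 = 10558.992311; SD = √(9129.8025·48593.0625/42015.8525) = 102.7570.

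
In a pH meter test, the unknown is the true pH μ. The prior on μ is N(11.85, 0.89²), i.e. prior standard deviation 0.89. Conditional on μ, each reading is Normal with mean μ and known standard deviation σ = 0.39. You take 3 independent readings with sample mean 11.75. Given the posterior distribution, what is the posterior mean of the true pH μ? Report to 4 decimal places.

11.7560

For Normal data with known variance σ², a Normal(μ₀, σ₀²) prior on μ is conjugate. Posterior precision = 1/σ₀² + n/σ²; posterior mean is the precision-weighted average of μ₀ and x̄.
n·x̄ = 3·11.75 = 35.25.
σ₀² = 0.89² = 0.7921, σ² = 0.39² = 0.1521; σ² + n·σ₀² = 0.1521 + 3·0.7921 = 2.5284.
Posterior mean = (μ₀/σ₀² + n·x̄/σ²)/(1/σ₀² + n/σ²) = (σ²·μ₀ + σ₀²·n·x̄)/(σ² + n·σ₀²) = (0.1521·11.85 + 0.7921·35.25)/2.5284 = 29.72391/2.5284 = 11.7560.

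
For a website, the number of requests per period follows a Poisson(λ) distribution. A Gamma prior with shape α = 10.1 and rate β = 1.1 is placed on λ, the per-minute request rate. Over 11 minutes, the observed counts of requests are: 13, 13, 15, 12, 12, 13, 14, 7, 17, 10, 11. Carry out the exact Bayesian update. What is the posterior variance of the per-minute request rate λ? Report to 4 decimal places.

With a Gamma(shape α, rate β) prior, the Poisson likelihood is conjugate: the posterior is Gamma(α + ΣXᵢ, β + n).
Sum of counts S = 137 over n = 11 minutes.
Posterior: Gamma(α+S, β+n) = Gamma(10.1+137, 1.1+11) = Gamma(147.1, 12.1).
Var = α/β² = 147.1/12.1² = 1.0047.

1.0047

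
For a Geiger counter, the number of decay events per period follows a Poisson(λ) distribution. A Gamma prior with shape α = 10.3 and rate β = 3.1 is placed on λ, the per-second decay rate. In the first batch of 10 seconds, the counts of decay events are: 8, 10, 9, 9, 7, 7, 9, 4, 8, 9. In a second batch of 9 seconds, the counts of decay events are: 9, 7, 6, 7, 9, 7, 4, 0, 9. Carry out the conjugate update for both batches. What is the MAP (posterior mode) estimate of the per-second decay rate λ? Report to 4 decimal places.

With a Gamma(shape α, rate β) prior, the Poisson likelihood is conjugate: the posterior is Gamma(α + ΣXᵢ, β + n).
Batch 1: sum of counts S = 80 over n = 10 seconds.
After batch 1: Gamma(α+S, β+n) = Gamma(10.3+80, 3.1+10) = Gamma(90.3, 13.1).
Batch 2: sum of counts S = 58 over n = 9 seconds.
After batch 2: Gamma(α+S, β+n) = Gamma(90.3+58, 13.1+9) = Gamma(148.3, 22.1).
Mode of Gamma(α,β) for α≥1 is (α−1)/β = 147.3/22.1 = 6.6652.

6.6652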